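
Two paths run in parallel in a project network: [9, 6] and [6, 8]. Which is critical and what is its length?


Path A: 9 + 6 = 15
Path B: 6 + 8 = 14
Critical path = longest = max(15, 14)
= 15 (Path A)


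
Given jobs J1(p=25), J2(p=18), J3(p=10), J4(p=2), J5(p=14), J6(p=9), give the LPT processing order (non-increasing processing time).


LPT: sort by longest processing time first
  J1: p=25
  J2: p=18
  J5: p=14
  J3: p=10
  J6: p=9
  J4: p=2
Order: J1 → J2 → J5 → J3 → J6 → J4


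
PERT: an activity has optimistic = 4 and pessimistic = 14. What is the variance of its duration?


σ² = ((p - o) / 6)² = (p - o)² / 36
= (14 - 4)² / 36
= 10² / 36
= 100 / 36
= 2.7778


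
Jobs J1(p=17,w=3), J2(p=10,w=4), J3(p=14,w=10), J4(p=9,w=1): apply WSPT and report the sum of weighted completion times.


WSPT order (by p/w): J3 → J2 → J1 → J4
  J3: C=14, w·C=10×14=140
  J2: C=24, w·C=4×24=96
  J1: C=41, w·C=3×41=123
  J4: C=50, w·C=1×50=50
Σ w·C = 409
= 409


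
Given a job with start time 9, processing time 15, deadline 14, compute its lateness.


Completion = 9 + 15 = 24
Lateness = C - d = 24 - 14
= 10


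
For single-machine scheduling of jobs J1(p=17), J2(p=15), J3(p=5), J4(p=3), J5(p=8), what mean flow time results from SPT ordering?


SPT order: J4 → J3 → J5 → J2 → J1
Completion times:
  J4: C=3
  J3: C=8
  J5: C=16
  J2: C=31
  J1: C=48
Sum = 106, n = 5
Mean flow = 106/5
= 21.20


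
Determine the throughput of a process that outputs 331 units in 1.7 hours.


Throughput = units / time
= 331 / 1.7
= 194.7 units/hour


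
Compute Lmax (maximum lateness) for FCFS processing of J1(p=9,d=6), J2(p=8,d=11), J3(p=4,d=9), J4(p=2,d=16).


Lateness per job (L = C - d):
  J1: C=9, d=6, L=3
  J2: C=17, d=11, L=6
  J3: C=21, d=9, L=12
  J4: C=23, d=16, L=7
Lmax = max(3, 6, 12, 7)
= 12


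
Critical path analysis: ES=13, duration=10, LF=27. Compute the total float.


EF = ES + duration = 13 + 10 = 23
LS = LF - duration = 27 - 10 = 17
Total Float = LF - EF = 27 - 23
(or LS - ES = 17 - 13)
= 4


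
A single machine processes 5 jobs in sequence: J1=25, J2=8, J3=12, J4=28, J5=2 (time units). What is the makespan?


Sequential makespan: sum all processing times
= 25 + 8 + 12 + 28 + 2
= 75 time units


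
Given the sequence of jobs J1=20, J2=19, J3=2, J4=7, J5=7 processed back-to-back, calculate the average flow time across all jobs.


Completion times:
  J1: completes at 20
  J2: completes at 39
  J3: completes at 41
  J4: completes at 48
  J5: completes at 55
Sum = 203
Average = 203/5
= 40.60


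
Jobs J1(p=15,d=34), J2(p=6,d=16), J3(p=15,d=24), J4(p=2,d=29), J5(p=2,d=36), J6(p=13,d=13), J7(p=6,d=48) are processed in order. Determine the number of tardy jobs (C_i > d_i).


Completion vs due date:
  J1: C=15, d=34 → on time
  J2: C=21, d=16 → TARDY
  J3: C=36, d=24 → TARDY
  J4: C=38, d=29 → TARDY
  J5: C=40, d=36 → TARDY
  J6: C=53, d=13 → TARDY
  J7: C=59, d=48 → TARDY
Tardy jobs: J2, J3, J4, J5, J6, J7
Count = 6


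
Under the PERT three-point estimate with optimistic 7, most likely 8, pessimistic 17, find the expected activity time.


te = (o + 4m + p) / 6
= (7 + 4×8 + 17) / 6
= (7 + 32 + 17) / 6
= 56 / 6
= 9.33


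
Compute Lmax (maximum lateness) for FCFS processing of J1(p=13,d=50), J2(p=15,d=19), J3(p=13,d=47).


Lateness per job (L = C - d):
  J1: C=13, d=50, L=-37
  J2: C=28, d=19, L=9
  J3: C=41, d=47, L=-6
Lmax = max(-37, 9, -6)
= 9


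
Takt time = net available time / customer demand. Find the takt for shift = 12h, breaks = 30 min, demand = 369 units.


Available = 12×60 - 30 = 690 min
Takt time = 690 / 369
= 1.87 min/unit


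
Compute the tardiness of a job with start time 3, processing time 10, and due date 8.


Completion = start + processing = 3 + 10 = 13
Tardiness = max(0, C - d) = max(0, 13 - 8)
= max(0, 5)
= 5


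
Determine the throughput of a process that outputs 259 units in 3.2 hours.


Throughput = units / time
= 259 / 3.2
= 80.9 units/hour


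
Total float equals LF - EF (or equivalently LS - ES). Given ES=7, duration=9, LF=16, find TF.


EF = ES + duration = 7 + 9 = 16
LS = LF - duration = 16 - 9 = 7
Total Float = LF - EF = 16 - 16
(or LS - ES = 7 - 7)
= 0


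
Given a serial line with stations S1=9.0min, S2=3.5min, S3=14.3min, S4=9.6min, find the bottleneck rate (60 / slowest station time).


Bottleneck = longest station time
Station times: [9.0, 3.5, 14.3, 9.6]
Max = 14.3 min
Rate = 60 / 14.3
= 4.20 units/hour (bottleneck: 14.3min)


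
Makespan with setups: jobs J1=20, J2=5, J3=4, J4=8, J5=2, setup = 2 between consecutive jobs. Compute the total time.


Makespan = Σ processing + (n-1) × setup
= (20 + 5 + 4 + 8 + 2) + (5-1)×2
= 39 + 8
= 47 time units


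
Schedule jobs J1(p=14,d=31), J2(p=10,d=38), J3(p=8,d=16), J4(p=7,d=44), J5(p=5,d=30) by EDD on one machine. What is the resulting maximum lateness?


EDD order: J3 → J5 → J1 → J2 → J4
Completion and lateness:
  J3: C=8, d=16, L=8-16=-8
  J5: C=13, d=30, L=13-30=-17
  J1: C=27, d=31, L=27-31=-4
  J2: C=37, d=38, L=37-38=-1
  J4: C=44, d=44, L=44-44=0
Lmax = max(-8, -17, -4, -1, 0)
= 0


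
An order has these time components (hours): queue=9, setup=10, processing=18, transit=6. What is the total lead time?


Lead time = queue + setup + processing + transit
= 9 + 10 + 18 + 6
= 43 hours


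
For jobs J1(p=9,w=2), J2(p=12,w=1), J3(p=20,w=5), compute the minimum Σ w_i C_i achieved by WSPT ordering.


WSPT order (by p/w): J3 → J1 → J2
  J3: C=20, w·C=5×20=100
  J1: C=29, w·C=2×29=58
  J2: C=41, w·C=1×41=41
Σ w·C = 199
= 199


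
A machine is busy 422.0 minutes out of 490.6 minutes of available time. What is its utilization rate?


Utilization = busy / total × 100
= 422.0 / 490.6 × 100
= 86.0%


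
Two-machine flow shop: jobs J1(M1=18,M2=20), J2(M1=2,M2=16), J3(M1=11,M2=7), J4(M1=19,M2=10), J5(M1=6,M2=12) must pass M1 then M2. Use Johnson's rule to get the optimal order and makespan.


Johnson's rule:
Group 1 (M1≤M2, sort by M1): ['J2', 'J5', 'J1']
Group 2 (M1>M2, sort desc M2): ['J4', 'J3']
Sequence: J2 → J5 → J1 → J4 → J3
Makespan calculation:
  J2: M1 done=2, M2 done=18
  J5: M1 done=8, M2 done=30
  J1: M1 done=26, M2 done=50
  J4: M1 done=45, M2 done=60
  J3: M1 done=56, M2 done=67
= Sequence: J2 → J5 → J1 → J4 → J3, Makespan: 67


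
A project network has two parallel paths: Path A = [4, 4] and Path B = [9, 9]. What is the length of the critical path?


Path A: 4 + 4 = 8
Path B: 9 + 9 = 18
Critical path = longest = max(8, 18)
= 18 (Path B)


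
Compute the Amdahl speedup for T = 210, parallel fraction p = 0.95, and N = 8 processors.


Amdahl's law: T_p = T × ((1-p) + p/N)
= 210 × ((1-0.95) + 0.95/8)
= 210 × (0.05 + 0.1187)
= 210 × 0.1688
= 35.44
Speedup = 210/35.44
= 5.93×


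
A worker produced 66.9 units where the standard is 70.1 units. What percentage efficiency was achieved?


Efficiency = (actual / standard) × 100
= (66.9 / 70.1) × 100
= 95.4%


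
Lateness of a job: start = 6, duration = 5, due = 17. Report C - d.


Completion = 6 + 5 = 11
Lateness = C - d = 11 - 17
= -6


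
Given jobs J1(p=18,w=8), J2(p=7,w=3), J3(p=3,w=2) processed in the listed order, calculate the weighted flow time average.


Completion times:
  J1: C=18, w×C=8×18=144
  J2: C=25, w×C=3×25=75
  J3: C=28, w×C=2×28=56
Sum w×C = 275
Sum w = 13
Weighted avg = 275/13
= 21.15


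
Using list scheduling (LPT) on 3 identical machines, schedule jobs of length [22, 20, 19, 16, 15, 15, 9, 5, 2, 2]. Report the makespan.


Jobs (LPT sorted): [22, 20, 19, 16, 15, 15, 9, 5, 2, 2]
Machines: 3
  J=22 → Machine 1 (load: 0+22=22)
  J=20 → Machine 2 (load: 0+20=20)
  J=19 → Machine 3 (load: 0+19=19)
  J=16 → Machine 3 (load: 19+16=35)
  J=15 → Machine 2 (load: 20+15=35)
  J=15 → Machine 1 (load: 22+15=37)
  J=9 → Machine 2 (load: 35+9=44)
  J=5 → Machine 3 (load: 35+5=40)
  J=2 → Machine 1 (load: 37+2=39)
  J=2 → Machine 1 (load: 39+2=41)
Machine loads: [41, 44, 40]
Makespan = max = 44 time units


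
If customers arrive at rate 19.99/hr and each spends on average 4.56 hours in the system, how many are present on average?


Little's law: L = λ × W
= 19.99 × 4.56
= 91.15


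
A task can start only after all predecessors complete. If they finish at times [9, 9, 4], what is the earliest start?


ES = max of all predecessor completion times
Predecessors: [9, 9, 4]
ES = max(9, 9, 4)
= 9


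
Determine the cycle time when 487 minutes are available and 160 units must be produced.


Cycle time = available time / demand
= 487 / 160
= 3.04 min/unit


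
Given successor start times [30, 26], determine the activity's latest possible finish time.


LF = min of all successor start times
Successors start at: [30, 26]
LF = min(30, 26)
= 26


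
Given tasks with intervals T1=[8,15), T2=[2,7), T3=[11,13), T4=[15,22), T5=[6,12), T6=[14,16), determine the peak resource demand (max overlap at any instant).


Check each time point for overlaps:
  t=11: 3 tasks active (T1, T3, T5)
Max concurrent = 3


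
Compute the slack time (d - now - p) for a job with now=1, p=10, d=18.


Slack = due - current_time - processing
= 18 - 1 - 10
= 7


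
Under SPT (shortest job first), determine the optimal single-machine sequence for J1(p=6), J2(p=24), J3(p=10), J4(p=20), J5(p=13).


SPT: sort by shortest processing time
  J1: p=6
  J3: p=10
  J5: p=13
  J4: p=20
  J2: p=24
Order: J1 → J3 → J5 → J4 → J2


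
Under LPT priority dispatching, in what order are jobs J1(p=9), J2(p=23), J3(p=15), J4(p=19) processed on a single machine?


LPT: sort by longest processing time first
  J2: p=23
  J4: p=19
  J3: p=15
  J1: p=9
Order: J2 → J4 → J3 → J1


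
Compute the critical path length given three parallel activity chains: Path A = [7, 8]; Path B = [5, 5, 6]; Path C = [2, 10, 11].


Path A: 7 + 8 = 15
Path B: 5 + 5 + 6 = 16
Path C: 2 + 10 + 11 = 23
Critical path = longest = max(15, 16, 23)
= 23 (Path C)


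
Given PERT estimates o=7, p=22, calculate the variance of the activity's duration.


σ² = ((p - o) / 6)² = (p - o)² / 36
= (22 - 7)² / 36
= 15² / 36
= 225 / 36
= 6.2500


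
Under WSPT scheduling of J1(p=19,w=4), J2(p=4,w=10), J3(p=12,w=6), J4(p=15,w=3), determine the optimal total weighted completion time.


WSPT order (by p/w): J2 → J3 → J1 → J4
  J2: C=4, w·C=10×4=40
  J3: C=16, w·C=6×16=96
  J1: C=35, w·C=4×35=140
  J4: C=50, w·C=3×50=150
Σ w·C = 426
= 426


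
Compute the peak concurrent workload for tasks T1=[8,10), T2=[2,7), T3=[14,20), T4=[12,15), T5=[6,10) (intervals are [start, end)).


Check each time point for overlaps:
  t=6: 2 tasks active (T2, T5)
Max concurrent = 2


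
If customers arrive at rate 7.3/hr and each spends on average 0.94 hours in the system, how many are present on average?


Little's law: L = λ × W
= 7.3 × 0.94
= 6.86


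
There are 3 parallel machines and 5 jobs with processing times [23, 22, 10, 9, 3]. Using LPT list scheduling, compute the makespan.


Jobs (LPT sorted): [23, 22, 10, 9, 3]
Machines: 3
  J=23 → Machine 1 (load: 0+23=23)
  J=22 → Machine 2 (load: 0+22=22)
  J=10 → Machine 3 (load: 0+10=10)
  J=9 → Machine 3 (load: 10+9=19)
  J=3 → Machine 3 (load: 19+3=22)
Machine loads: [23, 22, 22]
Makespan = max = 23 time units


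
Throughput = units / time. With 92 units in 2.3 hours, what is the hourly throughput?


Throughput = units / time
= 92 / 2.3
= 40.0 units/hour


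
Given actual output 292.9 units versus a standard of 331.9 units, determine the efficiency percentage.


Efficiency = (actual / standard) × 100
= (292.9 / 331.9) × 100
= 88.2%


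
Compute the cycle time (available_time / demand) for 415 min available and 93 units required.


Cycle time = available time / demand
= 415 / 93
= 4.46 min/unit


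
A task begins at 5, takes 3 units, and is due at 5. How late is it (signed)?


Completion = 5 + 3 = 8
Lateness = C - d = 8 - 5
= 3


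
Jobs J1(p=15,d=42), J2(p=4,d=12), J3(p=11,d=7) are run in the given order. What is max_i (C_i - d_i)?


Lateness per job (L = C - d):
  J1: C=15, d=42, L=-27
  J2: C=19, d=12, L=7
  J3: C=30, d=7, L=23
Lmax = max(-27, 7, 23)
= 23


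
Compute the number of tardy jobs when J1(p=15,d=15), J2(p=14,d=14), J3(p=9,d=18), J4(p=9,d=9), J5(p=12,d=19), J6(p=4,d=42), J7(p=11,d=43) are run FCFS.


Completion vs due date:
  J1: C=15, d=15 → on time
  J2: C=29, d=14 → TARDY
  J3: C=38, d=18 → TARDY
  J4: C=47, d=9 → TARDY
  J5: C=59, d=19 → TARDY
  J6: C=63, d=42 → TARDY
  J7: C=74, d=43 → TARDY
Tardy jobs: J2, J3, J4, J5, J6, J7
Count = 6


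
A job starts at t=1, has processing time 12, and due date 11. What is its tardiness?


Completion = start + processing = 1 + 12 = 13
Tardiness = max(0, C - d) = max(0, 13 - 11)
= max(0, 2)
= 2


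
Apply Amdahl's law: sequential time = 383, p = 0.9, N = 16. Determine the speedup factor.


Amdahl's law: T_p = T × ((1-p) + p/N)
= 383 × ((1-0.9) + 0.9/16)
= 383 × (0.10 + 0.0563)
= 383 × 0.1562
= 59.84
Speedup = 383/59.84
= 6.40×


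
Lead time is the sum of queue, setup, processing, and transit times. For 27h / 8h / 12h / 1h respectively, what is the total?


Lead time = queue + setup + processing + transit
= 27 + 8 + 12 + 1
= 48 hours


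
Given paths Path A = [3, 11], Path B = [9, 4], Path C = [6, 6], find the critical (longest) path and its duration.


Path A: 3 + 11 = 14
Path B: 9 + 4 = 13
Path C: 6 + 6 = 12
Critical path = longest = max(14, 13, 12)
= 14 (Path A)


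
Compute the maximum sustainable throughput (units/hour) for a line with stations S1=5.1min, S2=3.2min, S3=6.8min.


Bottleneck = longest station time
Station times: [5.1, 3.2, 6.8]
Max = 6.8 min
Rate = 60 / 6.8
= 8.82 units/hour (bottleneck: 6.8min)


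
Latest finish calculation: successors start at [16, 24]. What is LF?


LF = min of all successor start times
Successors start at: [16, 24]
LF = min(16, 24)
= 16


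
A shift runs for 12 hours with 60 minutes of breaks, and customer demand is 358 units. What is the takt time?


Available = 12×60 - 60 = 660 min
Takt time = 660 / 358
= 1.84 min/unit


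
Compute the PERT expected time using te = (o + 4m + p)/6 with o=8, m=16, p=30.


te = (o + 4m + p) / 6
= (8 + 4×16 + 30) / 6
= (8 + 64 + 30) / 6
= 102 / 6
= 17.00


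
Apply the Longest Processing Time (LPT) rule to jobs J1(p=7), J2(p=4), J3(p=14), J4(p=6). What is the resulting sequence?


LPT: sort by longest processing time first
  J3: p=14
  J1: p=7
  J4: p=6
  J2: p=4
Order: J3 → J1 → J4 → J2


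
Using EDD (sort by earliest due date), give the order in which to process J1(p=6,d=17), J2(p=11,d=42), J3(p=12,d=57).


EDD: sort by earliest due date
  J1: d=17, p=6
  J2: d=42, p=11
  J3: d=57, p=12
Order: J1 → J2 → J3


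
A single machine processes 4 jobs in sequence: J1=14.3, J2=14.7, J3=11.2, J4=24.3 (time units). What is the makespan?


Sequential makespan: sum all processing times
= 14.3 + 14.7 + 11.2 + 24.3
= 64.5 time units


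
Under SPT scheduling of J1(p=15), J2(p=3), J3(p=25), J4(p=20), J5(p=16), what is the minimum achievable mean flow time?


SPT order: J2 → J1 → J5 → J4 → J3
Completion times:
  J2: C=3
  J1: C=18
  J5: C=34
  J4: C=54
  J3: C=79
Sum = 188, n = 5
Mean flow = 188/5
= 37.60


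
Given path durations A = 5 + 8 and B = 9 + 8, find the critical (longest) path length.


Path A: 5 + 8 = 13
Path B: 9 + 8 = 17
Critical path = longest = max(13, 17)
= 17 (Path B)


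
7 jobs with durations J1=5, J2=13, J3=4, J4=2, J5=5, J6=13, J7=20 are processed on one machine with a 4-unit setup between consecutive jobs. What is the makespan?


Makespan = Σ processing + (n-1) × setup
= (5 + 13 + 4 + 2 + 5 + 13 + 20) + (7-1)×4
= 62 + 24
= 86 time units


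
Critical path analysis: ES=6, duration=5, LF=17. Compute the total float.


EF = ES + duration = 6 + 5 = 11
LS = LF - duration = 17 - 5 = 12
Total Float = LF - EF = 17 - 11
(or LS - ES = 12 - 6)
= 6


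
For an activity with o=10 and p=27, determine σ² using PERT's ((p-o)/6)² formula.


σ² = ((p - o) / 6)² = (p - o)² / 36
= (27 - 10)² / 36
= 17² / 36
= 289 / 36
= 8.0278


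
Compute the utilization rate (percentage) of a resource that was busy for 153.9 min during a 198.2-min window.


Utilization = busy / total × 100
= 153.9 / 198.2 × 100
= 77.6%


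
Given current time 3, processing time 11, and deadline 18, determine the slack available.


Slack = due - current_time - processing
= 18 - 3 - 11
= 4


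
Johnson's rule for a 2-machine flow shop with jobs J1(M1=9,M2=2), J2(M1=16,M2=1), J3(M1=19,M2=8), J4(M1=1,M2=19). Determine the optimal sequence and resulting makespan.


Johnson's rule:
Group 1 (M1≤M2, sort by M1): ['J4']
Group 2 (M1>M2, sort desc M2): ['J3', 'J1', 'J2']
Sequence: J4 → J3 → J1 → J2
Makespan calculation:
  J4: M1 done=1, M2 done=20
  J3: M1 done=20, M2 done=28
  J1: M1 done=29, M2 done=31
  J2: M1 done=45, M2 done=46
= Sequence: J4 → J3 → J1 → J2, Makespan: 46


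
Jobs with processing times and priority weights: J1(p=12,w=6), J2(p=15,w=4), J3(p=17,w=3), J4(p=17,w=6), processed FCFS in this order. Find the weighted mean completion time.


Completion times:
  J1: C=12, w×C=6×12=72
  J2: C=27, w×C=4×27=108
  J3: C=44, w×C=3×44=132
  J4: C=61, w×C=6×61=366
Sum w×C = 678
Sum w = 19
Weighted avg = 678/19
= 35.68


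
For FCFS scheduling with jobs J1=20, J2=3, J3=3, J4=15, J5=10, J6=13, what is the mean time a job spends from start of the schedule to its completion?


Completion times:
  J1: completes at 20
  J2: completes at 23
  J3: completes at 26
  J4: completes at 41
  J5: completes at 51
  J6: completes at 64
Sum = 225
Average = 225/6
= 37.50


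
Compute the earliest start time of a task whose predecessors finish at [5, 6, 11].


ES = max of all predecessor completion times
Predecessors: [5, 6, 11]
ES = max(5, 6, 11)
= 11


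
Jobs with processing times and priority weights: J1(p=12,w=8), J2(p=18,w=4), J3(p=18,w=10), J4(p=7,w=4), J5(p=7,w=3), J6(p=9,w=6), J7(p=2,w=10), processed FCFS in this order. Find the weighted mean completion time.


Completion times:
  J1: C=12, w×C=8×12=96
  J2: C=30, w×C=4×30=120
  J3: C=48, w×C=10×48=480
  J4: C=55, w×C=4×55=220
  J5: C=62, w×C=3×62=186
  J6: C=71, w×C=6×71=426
  J7: C=73, w×C=10×73=730
Sum w×C = 2258
Sum w = 45
Weighted avg = 2258/45
= 50.18


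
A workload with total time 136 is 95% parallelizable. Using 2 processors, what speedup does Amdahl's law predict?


Amdahl's law: T_p = T × ((1-p) + p/N)
= 136 × ((1-0.95) + 0.95/2)
= 136 × (0.05 + 0.4750)
= 136 × 0.5250
= 71.40
Speedup = 136/71.40
= 1.90×


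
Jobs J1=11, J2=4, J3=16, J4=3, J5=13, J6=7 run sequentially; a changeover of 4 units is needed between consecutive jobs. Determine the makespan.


Makespan = Σ processing + (n-1) × setup
= (11 + 4 + 16 + 3 + 13 + 7) + (6-1)×4
= 54 + 20
= 74 time units


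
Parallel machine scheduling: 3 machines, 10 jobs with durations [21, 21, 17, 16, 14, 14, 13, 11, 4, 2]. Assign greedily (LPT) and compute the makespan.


Jobs (LPT sorted): [21, 21, 17, 16, 14, 14, 13, 11, 4, 2]
Machines: 3
  J=21 → Machine 1 (load: 0+21=21)
  J=21 → Machine 2 (load: 0+21=21)
  J=17 → Machine 3 (load: 0+17=17)
  J=16 → Machine 3 (load: 17+16=33)
  J=14 → Machine 1 (load: 21+14=35)
  J=14 → Machine 2 (load: 21+14=35)
  J=13 → Machine 3 (load: 33+13=46)
  J=11 → Machine 1 (load: 35+11=46)
  J=4 → Machine 2 (load: 35+4=39)
  J=2 → Machine 2 (load: 39+2=41)
Machine loads: [46, 41, 46]
Makespan = max = 46 time units


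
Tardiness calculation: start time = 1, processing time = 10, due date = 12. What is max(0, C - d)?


Completion = start + processing = 1 + 10 = 11
Tardiness = max(0, C - d) = max(0, 11 - 12)
= max(0, -1)
= 0


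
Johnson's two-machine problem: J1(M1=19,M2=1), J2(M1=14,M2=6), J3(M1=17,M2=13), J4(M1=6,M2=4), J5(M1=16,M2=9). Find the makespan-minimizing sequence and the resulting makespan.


Johnson's rule:
Group 1 (M1≤M2, sort by M1): []
Group 2 (M1>M2, sort desc M2): ['J3', 'J5', 'J2', 'J4', 'J1']
Sequence: J3 → J5 → J2 → J4 → J1
Makespan calculation:
  J3: M1 done=17, M2 done=30
  J5: M1 done=33, M2 done=42
  J2: M1 done=47, M2 done=53
  J4: M1 done=53, M2 done=57
  J1: M1 done=72, M2 done=73
= Sequence: J3 → J5 → J2 → J4 → J1, Makespan: 73


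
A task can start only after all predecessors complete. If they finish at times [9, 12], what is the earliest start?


ES = max of all predecessor completion times
Predecessors: [9, 12]
ES = max(9, 12)
= 12


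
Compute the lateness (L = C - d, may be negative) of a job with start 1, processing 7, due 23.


Completion = 1 + 7 = 8
Lateness = C - d = 8 - 23
= -15


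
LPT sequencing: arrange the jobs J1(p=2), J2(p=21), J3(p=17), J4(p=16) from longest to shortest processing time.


LPT: sort by longest processing time first
  J2: p=21
  J3: p=17
  J4: p=16
  J1: p=2
Order: J2 → J3 → J4 → J1


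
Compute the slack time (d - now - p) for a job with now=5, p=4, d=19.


Slack = due - current_time - processing
= 19 - 5 - 4
= 10


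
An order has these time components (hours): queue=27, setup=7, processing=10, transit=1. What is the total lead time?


Lead time = queue + setup + processing + transit
= 27 + 7 + 10 + 1
= 45 hours


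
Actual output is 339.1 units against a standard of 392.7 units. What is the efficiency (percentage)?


Efficiency = (actual / standard) × 100
= (339.1 / 392.7) × 100
= 86.4%


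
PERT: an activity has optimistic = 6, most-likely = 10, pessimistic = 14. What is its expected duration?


te = (o + 4m + p) / 6
= (6 + 4×10 + 14) / 6
= (6 + 40 + 14) / 6
= 60 / 6
= 10.00


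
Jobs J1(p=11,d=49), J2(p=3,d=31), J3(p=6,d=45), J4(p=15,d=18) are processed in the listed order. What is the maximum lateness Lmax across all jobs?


Lateness per job (L = C - d):
  J1: C=11, d=49, L=-38
  J2: C=14, d=31, L=-17
  J3: C=20, d=45, L=-25
  J4: C=35, d=18, L=17
Lmax = max(-38, -17, -25, 17)
= 17


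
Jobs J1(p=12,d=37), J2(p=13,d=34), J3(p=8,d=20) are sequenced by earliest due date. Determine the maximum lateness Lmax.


EDD order: J3 → J2 → J1
Completion and lateness:
  J3: C=8, d=20, L=8-20=-12
  J2: C=21, d=34, L=21-34=-13
  J1: C=33, d=37, L=33-37=-4
Lmax = max(-12, -13, -4)
= -4


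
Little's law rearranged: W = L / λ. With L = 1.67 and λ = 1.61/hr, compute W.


Little's law: L = λW → W = L / λ
= 1.67 / 1.61
= 1.04 hours


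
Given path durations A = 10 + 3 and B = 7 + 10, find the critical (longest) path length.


Path A: 10 + 3 = 13
Path B: 7 + 10 = 17
Critical path = longest = max(13, 17)
= 17 (Path B)


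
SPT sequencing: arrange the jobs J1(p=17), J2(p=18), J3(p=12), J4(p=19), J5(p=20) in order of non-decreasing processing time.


SPT: sort by shortest processing time
  J3: p=12
  J1: p=17
  J2: p=18
  J4: p=19
  J5: p=20
Order: J3 → J1 → J2 → J4 → J5


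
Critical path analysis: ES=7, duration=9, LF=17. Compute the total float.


EF = ES + duration = 7 + 9 = 16
LS = LF - duration = 17 - 9 = 8
Total Float = LF - EF = 17 - 16
(or LS - ES = 8 - 7)
= 1


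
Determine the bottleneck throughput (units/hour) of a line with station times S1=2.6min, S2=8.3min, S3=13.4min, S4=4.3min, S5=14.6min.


Bottleneck = longest station time
Station times: [2.6, 8.3, 13.4, 4.3, 14.6]
Max = 14.6 min
Rate = 60 / 14.6
= 4.11 units/hour (bottleneck: 14.6min)


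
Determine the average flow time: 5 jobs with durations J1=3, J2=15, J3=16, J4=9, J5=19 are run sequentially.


Completion times:
  J1: completes at 3
  J2: completes at 18
  J3: completes at 34
  J4: completes at 43
  J5: completes at 62
Sum = 160
Average = 160/5
= 32.00


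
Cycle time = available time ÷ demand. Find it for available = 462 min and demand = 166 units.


Cycle time = available time / demand
= 462 / 166
= 2.78 min/unit


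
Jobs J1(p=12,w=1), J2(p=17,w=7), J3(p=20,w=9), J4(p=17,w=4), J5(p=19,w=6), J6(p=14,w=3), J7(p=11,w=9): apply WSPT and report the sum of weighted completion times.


WSPT order (by p/w): J7 → J3 → J2 → J5 → J4 → J6 → J1
  J7: C=11, w·C=9×11=99
  J3: C=31, w·C=9×31=279
  J2: C=48, w·C=7×48=336
  J5: C=67, w·C=6×67=402
  J4: C=84, w·C=4×84=336
  J6: C=98, w·C=3×98=294
  J1: C=110, w·C=1×110=110
Σ w·C = 1856
= 1856


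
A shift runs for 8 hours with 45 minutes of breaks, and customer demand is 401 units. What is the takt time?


Available = 8×60 - 45 = 435 min
Takt time = 435 / 401
= 1.08 min/unit


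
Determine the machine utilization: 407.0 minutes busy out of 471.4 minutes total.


Utilization = busy / total × 100
= 407.0 / 471.4 × 100
= 86.3%


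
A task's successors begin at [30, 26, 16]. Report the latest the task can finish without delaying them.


LF = min of all successor start times
Successors start at: [30, 26, 16]
LF = min(30, 26, 16)
= 16


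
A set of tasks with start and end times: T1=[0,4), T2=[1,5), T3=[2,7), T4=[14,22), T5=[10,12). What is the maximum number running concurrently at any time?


Check each time point for overlaps:
  t=2: 3 tasks active (T1, T2, T3)
Max concurrent = 3


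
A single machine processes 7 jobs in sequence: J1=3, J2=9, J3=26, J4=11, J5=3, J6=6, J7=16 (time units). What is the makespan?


Sequential makespan: sum all processing times
= 3 + 9 + 26 + 11 + 3 + 6 + 16
= 74 time units


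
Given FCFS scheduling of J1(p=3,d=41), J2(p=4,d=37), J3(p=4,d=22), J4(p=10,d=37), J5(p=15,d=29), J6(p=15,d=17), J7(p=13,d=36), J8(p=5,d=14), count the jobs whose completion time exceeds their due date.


Completion vs due date:
  J1: C=3, d=41 → on time
  J2: C=7, d=37 → on time
  J3: C=11, d=22 → on time
  J4: C=21, d=37 → on time
  J5: C=36, d=29 → TARDY
  J6: C=51, d=17 → TARDY
  J7: C=64, d=36 → TARDY
  J8: C=69, d=14 → TARDY
Tardy jobs: J5, J6, J7, J8
Count = 4


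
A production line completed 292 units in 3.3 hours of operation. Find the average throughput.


Throughput = units / time
= 292 / 3.3
= 88.5 units/hour


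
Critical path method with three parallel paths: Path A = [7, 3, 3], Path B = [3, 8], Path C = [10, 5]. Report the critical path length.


Path A: 7 + 3 + 3 = 13
Path B: 3 + 8 = 11
Path C: 10 + 5 = 15
Critical path = longest = max(13, 11, 15)
= 15 (Path C)


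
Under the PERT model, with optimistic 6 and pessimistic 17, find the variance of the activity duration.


σ² = ((p - o) / 6)² = (p - o)² / 36
= (17 - 6)² / 36
= 11² / 36
= 121 / 36
= 3.3611


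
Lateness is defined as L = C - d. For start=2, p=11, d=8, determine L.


Completion = 2 + 11 = 13
Lateness = C - d = 13 - 8
= 5


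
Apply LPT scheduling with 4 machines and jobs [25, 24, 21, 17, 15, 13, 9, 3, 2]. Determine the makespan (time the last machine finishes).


Jobs (LPT sorted): [25, 24, 21, 17, 15, 13, 9, 3, 2]
Machines: 4
  J=25 → Machine 1 (load: 0+25=25)
  J=24 → Machine 2 (load: 0+24=24)
  J=21 → Machine 3 (load: 0+21=21)
  J=17 → Machine 4 (load: 0+17=17)
  J=15 → Machine 4 (load: 17+15=32)
  J=13 → Machine 3 (load: 21+13=34)
  J=9 → Machine 2 (load: 24+9=33)
  J=3 → Machine 1 (load: 25+3=28)
  J=2 → Machine 1 (load: 28+2=30)
Machine loads: [30, 33, 34, 32]
Makespan = max = 34 time units


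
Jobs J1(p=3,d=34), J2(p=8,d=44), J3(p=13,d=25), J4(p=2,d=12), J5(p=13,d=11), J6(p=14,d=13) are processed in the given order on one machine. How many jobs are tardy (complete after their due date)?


Completion vs due date:
  J1: C=3, d=34 → on time
  J2: C=11, d=44 → on time
  J3: C=24, d=25 → on time
  J4: C=26, d=12 → TARDY
  J5: C=39, d=11 → TARDY
  J6: C=53, d=13 → TARDY
Tardy jobs: J4, J5, J6
Count = 3


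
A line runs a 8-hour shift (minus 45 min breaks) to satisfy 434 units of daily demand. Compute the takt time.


Available = 8×60 - 45 = 435 min
Takt time = 435 / 434
= 1.00 min/unit


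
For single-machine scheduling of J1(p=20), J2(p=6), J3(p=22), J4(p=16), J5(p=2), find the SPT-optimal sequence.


SPT: sort by shortest processing time
  J5: p=2
  J2: p=6
  J4: p=16
  J1: p=20
  J3: p=22
Order: J5 → J2 → J4 → J1 → J3


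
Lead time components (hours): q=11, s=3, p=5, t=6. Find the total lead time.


Lead time = queue + setup + processing + transit
= 11 + 3 + 5 + 6
= 25 hours


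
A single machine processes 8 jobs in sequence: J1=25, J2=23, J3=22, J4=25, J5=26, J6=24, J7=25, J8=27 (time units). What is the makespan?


Sequential makespan: sum all processing times
= 25 + 23 + 22 + 25 + 26 + 24 + 25 + 27
= 197 time units


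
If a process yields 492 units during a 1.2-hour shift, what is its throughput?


Throughput = units / time
= 492 / 1.2
= 410.0 units/hour


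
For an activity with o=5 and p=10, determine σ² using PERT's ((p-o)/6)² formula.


σ² = ((p - o) / 6)² = (p - o)² / 36
= (10 - 5)² / 36
= 5² / 36
= 25 / 36
= 0.6944


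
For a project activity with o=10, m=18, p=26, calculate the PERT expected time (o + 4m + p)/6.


te = (o + 4m + p) / 6
= (10 + 4×18 + 26) / 6
= (10 + 72 + 26) / 6
= 108 / 6
= 18.00


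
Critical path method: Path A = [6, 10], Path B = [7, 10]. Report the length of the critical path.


Path A: 6 + 10 = 16
Path B: 7 + 10 = 17
Critical path = longest = max(16, 17)
= 17 (Path B)


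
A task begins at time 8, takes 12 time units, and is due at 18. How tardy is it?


Completion = start + processing = 8 + 12 = 20
Tardiness = max(0, C - d) = max(0, 20 - 18)
= max(0, 2)
= 2


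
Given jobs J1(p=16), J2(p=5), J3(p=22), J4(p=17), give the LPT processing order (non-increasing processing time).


LPT: sort by longest processing time first
  J3: p=22
  J4: p=17
  J1: p=16
  J2: p=5
Order: J3 → J4 → J1 → J2


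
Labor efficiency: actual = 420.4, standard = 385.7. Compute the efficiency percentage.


Efficiency = (actual / standard) × 100
= (420.4 / 385.7) × 100
= 109.0%


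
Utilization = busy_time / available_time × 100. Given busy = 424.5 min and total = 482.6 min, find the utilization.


Utilization = busy / total × 100
= 424.5 / 482.6 × 100
= 88.0%


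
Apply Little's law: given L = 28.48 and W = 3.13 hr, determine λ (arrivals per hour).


Little's law: L = λW → λ = L / W
= 28.48 / 3.13
= 9.10 per hour


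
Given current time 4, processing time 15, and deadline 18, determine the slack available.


Slack = due - current_time - processing
= 18 - 4 - 15
= -1


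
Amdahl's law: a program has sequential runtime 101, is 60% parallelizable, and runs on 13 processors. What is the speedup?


Amdahl's law: T_p = T × ((1-p) + p/N)
= 101 × ((1-0.6) + 0.6/13)
= 101 × (0.40 + 0.0462)
= 101 × 0.4462
= 45.06
Speedup = 101/45.06
= 2.24×


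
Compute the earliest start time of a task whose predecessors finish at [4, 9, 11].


ES = max of all predecessor completion times
Predecessors: [4, 9, 11]
ES = max(4, 9, 11)
= 11


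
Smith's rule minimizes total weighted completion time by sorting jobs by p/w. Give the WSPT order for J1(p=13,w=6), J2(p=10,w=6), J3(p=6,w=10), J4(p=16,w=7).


WSPT (Smith's rule): sort by p/w ascending
  J3: p/w = 6/10 = 0.600
  J2: p/w = 10/6 = 1.667
  J1: p/w = 13/6 = 2.167
  J4: p/w = 16/7 = 2.286
Order: J3 → J2 → J1 → J4


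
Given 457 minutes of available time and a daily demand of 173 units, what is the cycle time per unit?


Cycle time = available time / demand
= 457 / 173
= 2.64 min/unit


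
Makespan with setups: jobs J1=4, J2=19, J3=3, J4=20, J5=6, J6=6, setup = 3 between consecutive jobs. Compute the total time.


Makespan = Σ processing + (n-1) × setup
= (4 + 19 + 3 + 20 + 6 + 6) + (6-1)×3
= 58 + 15
= 73 time units


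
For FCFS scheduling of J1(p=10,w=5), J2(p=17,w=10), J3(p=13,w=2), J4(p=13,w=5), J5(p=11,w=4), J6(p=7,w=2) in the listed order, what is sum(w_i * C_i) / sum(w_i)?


Completion times:
  J1: C=10, w×C=5×10=50
  J2: C=27, w×C=10×27=270
  J3: C=40, w×C=2×40=80
  J4: C=53, w×C=5×53=265
  J5: C=64, w×C=4×64=256
  J6: C=71, w×C=2×71=142
Sum w×C = 1063
Sum w = 28
Weighted avg = 1063/28
= 37.96


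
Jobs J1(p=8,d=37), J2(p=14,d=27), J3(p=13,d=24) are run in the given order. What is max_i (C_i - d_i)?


Lateness per job (L = C - d):
  J1: C=8, d=37, L=-29
  J2: C=22, d=27, L=-5
  J3: C=35, d=24, L=11
Lmax = max(-29, -5, 11)
= 11


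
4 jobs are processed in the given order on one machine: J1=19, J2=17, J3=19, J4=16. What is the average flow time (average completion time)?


Completion times:
  J1: completes at 19
  J2: completes at 36
  J3: completes at 55
  J4: completes at 71
Sum = 181
Average = 181/4
= 45.25


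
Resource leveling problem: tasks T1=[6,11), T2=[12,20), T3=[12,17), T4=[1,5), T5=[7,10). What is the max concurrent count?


Check each time point for overlaps:
  t=7: 2 tasks active (T1, T5)
Max concurrent = 2


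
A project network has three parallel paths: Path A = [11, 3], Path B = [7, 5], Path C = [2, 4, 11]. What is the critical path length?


Path A: 11 + 3 = 14
Path B: 7 + 5 = 12
Path C: 2 + 4 + 11 = 17
Critical path = longest = max(14, 12, 17)
= 17 (Path C)


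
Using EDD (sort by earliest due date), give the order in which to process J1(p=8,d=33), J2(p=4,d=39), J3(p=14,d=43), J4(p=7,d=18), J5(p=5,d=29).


EDD: sort by earliest due date
  J4: d=18, p=7
  J5: d=29, p=5
  J1: d=33, p=8
  J2: d=39, p=4
  J3: d=43, p=14
Order: J4 → J5 → J1 → J2 → J3


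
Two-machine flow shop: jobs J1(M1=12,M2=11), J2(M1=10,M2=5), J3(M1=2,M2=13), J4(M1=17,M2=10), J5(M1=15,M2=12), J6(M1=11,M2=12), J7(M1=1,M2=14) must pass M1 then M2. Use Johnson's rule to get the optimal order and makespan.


Johnson's rule:
Group 1 (M1≤M2, sort by M1): ['J7', 'J3', 'J6']
Group 2 (M1>M2, sort desc M2): ['J5', 'J1', 'J4', 'J2']
Sequence: J7 → J3 → J6 → J5 → J1 → J4 → J2
Makespan calculation:
  J7: M1 done=1, M2 done=15
  J3: M1 done=3, M2 done=28
  J6: M1 done=14, M2 done=40
  J5: M1 done=29, M2 done=52
  J1: M1 done=41, M2 done=63
  J4: M1 done=58, M2 done=73
  J2: M1 done=68, M2 done=78
= Sequence: J7 → J3 → J6 → J5 → J1 → J4 → J2, Makespan: 78


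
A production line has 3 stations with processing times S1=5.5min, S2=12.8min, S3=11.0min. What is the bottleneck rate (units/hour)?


Bottleneck = longest station time
Station times: [5.5, 12.8, 11.0]
Max = 12.8 min
Rate = 60 / 12.8
= 4.69 units/hour (bottleneck: 12.8min)


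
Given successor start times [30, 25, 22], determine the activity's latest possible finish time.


LF = min of all successor start times
Successors start at: [30, 25, 22]
LF = min(30, 25, 22)
= 22


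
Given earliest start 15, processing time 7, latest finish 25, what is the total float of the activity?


EF = ES + duration = 15 + 7 = 22
LS = LF - duration = 25 - 7 = 18
Total Float = LF - EF = 25 - 22
(or LS - ES = 18 - 15)
= 3


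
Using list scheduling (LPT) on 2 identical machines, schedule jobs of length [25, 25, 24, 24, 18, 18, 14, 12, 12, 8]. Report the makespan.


Jobs (LPT sorted): [25, 25, 24, 24, 18, 18, 14, 12, 12, 8]
Machines: 2
  J=25 → Machine 1 (load: 0+25=25)
  J=25 → Machine 2 (load: 0+25=25)
  J=24 → Machine 1 (load: 25+24=49)
  J=24 → Machine 2 (load: 25+24=49)
  J=18 → Machine 1 (load: 49+18=67)
  J=18 → Machine 2 (load: 49+18=67)
  J=14 → Machine 1 (load: 67+14=81)
  J=12 → Machine 2 (load: 67+12=79)
  J=12 → Machine 2 (load: 79+12=91)
  J=8 → Machine 1 (load: 81+8=89)
Machine loads: [89, 91]
Makespan = max = 91 time units


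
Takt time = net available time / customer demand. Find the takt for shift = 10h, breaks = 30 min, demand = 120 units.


Available = 10×60 - 30 = 570 min
Takt time = 570 / 120
= 4.75 min/unit


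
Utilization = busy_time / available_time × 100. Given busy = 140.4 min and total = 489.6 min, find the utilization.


Utilization = busy / total × 100
= 140.4 / 489.6 × 100
= 28.7%


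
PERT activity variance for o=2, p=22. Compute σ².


σ² = ((p - o) / 6)² = (p - o)² / 36
= (22 - 2)² / 36
= 20² / 36
= 400 / 36
= 11.1111


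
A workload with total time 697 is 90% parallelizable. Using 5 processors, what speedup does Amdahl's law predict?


Amdahl's law: T_p = T × ((1-p) + p/N)
= 697 × ((1-0.9) + 0.9/5)
= 697 × (0.10 + 0.1800)
= 697 × 0.2800
= 195.16
Speedup = 697/195.16
= 3.57×


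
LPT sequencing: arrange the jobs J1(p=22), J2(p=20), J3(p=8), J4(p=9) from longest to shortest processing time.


LPT: sort by longest processing time first
  J1: p=22
  J2: p=20
  J4: p=9
  J3: p=8
Order: J1 → J2 → J4 → J3


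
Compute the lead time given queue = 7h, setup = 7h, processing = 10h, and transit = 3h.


Lead time = queue + setup + processing + transit
= 7 + 7 + 10 + 3
= 27 hours


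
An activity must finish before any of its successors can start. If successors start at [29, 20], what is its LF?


LF = min of all successor start times
Successors start at: [29, 20]
LF = min(29, 20)
= 20


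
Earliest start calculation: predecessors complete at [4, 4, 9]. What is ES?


ES = max of all predecessor completion times
Predecessors: [4, 4, 9]
ES = max(4, 4, 9)
= 9


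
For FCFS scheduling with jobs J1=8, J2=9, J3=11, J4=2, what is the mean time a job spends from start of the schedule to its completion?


Completion times:
  J1: completes at 8
  J2: completes at 17
  J3: completes at 28
  J4: completes at 30
Sum = 83
Average = 83/4
= 20.75


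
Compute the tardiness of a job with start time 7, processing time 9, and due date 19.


Completion = start + processing = 7 + 9 = 16
Tardiness = max(0, C - d) = max(0, 16 - 19)
= max(0, -3)
= 0


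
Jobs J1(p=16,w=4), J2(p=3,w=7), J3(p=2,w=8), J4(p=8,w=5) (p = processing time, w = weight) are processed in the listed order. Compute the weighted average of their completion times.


Completion times:
  J1: C=16, w×C=4×16=64
  J2: C=19, w×C=7×19=133
  J3: C=21, w×C=8×21=168
  J4: C=29, w×C=5×29=145
Sum w×C = 510
Sum w = 24
Weighted avg = 510/24
= 21.25


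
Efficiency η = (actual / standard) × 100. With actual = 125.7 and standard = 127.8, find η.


Efficiency = (actual / standard) × 100
= (125.7 / 127.8) × 100
= 98.4%


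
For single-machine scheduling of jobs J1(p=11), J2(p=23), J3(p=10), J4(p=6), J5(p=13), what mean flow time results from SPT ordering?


SPT order: J4 → J3 → J1 → J5 → J2
Completion times:
  J4: C=6
  J3: C=16
  J1: C=27
  J5: C=40
  J2: C=63
Sum = 152, n = 5
Mean flow = 152/5
= 30.40


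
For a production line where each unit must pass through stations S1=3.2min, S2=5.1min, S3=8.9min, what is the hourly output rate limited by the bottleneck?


Bottleneck = longest station time
Station times: [3.2, 5.1, 8.9]
Max = 8.9 min
Rate = 60 / 8.9
= 6.74 units/hour (bottleneck: 8.9min)


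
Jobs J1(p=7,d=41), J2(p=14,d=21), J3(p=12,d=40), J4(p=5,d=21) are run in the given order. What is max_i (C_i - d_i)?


Lateness per job (L = C - d):
  J1: C=7, d=41, L=-34
  J2: C=21, d=21, L=0
  J3: C=33, d=40, L=-7
  J4: C=38, d=21, L=17
Lmax = max(-34, 0, -7, 17)
= 17


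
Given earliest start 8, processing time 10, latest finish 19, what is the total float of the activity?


EF = ES + duration = 8 + 10 = 18
LS = LF - duration = 19 - 10 = 9
Total Float = LF - EF = 19 - 18
(or LS - ES = 9 - 8)
= 1


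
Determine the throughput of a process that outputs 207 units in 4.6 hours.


Throughput = units / time
= 207 / 4.6
= 45.0 units/hour


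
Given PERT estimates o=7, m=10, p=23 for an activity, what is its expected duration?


te = (o + 4m + p) / 6
= (7 + 4×10 + 23) / 6
= (7 + 40 + 23) / 6
= 70 / 6
= 11.67
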